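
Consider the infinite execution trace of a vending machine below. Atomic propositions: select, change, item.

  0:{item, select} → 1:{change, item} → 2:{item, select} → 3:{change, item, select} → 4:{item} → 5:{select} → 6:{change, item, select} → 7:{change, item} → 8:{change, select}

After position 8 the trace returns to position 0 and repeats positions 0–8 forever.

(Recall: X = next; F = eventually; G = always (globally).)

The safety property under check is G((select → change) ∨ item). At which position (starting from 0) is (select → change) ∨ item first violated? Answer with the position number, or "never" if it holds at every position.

Check (select → change) ∨ item at each position in order: 0 ✓, 1 ✓, 2 ✓, 3 ✓, 4 ✓.
At position 5 the labels are {select}, so (select → change) ∨ item is false there. This is the first violation.

5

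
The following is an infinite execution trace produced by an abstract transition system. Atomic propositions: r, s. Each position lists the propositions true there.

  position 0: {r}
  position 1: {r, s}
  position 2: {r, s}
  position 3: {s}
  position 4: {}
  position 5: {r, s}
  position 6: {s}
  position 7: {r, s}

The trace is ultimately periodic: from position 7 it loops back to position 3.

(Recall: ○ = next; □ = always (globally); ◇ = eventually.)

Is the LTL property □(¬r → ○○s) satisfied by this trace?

Satisfied

¬r → ○○s holds at every position 0..7, and those are all positions ever visited, so □(¬r → ○○s) holds.
Positions where ¬r holds: 3, 4, 6.
Check ○○s at each: 3→ok, 4→ok, 6→ok.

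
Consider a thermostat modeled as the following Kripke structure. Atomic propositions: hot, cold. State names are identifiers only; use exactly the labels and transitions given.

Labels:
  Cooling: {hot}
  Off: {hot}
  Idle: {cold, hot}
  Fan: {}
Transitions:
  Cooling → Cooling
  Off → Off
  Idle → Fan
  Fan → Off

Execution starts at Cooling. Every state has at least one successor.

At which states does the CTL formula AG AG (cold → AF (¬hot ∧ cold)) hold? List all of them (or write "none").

States satisfying AG (cold → AF (¬hot ∧ cold)): {Cooling, Off, Fan}.
States satisfying AG AG (cold → AF (¬hot ∧ cold)): {Cooling, Off, Fan}.

{Cooling, Off, Fan}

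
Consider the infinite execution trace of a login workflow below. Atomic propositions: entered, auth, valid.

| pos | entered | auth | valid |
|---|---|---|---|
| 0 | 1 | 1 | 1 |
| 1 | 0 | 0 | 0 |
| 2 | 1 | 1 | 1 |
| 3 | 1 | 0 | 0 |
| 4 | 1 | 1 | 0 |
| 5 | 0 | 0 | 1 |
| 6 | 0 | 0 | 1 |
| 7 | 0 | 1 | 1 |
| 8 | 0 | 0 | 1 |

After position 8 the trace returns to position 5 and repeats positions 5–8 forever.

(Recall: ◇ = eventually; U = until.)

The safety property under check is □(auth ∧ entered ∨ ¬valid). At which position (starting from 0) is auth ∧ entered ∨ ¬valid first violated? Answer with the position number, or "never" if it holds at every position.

Check auth ∧ entered ∨ ¬valid at each position in order: 0 ✓, 1 ✓, 2 ✓, 3 ✓, 4 ✓.
At position 5 the labels are {valid}, so auth ∧ entered ∨ ¬valid is false there. This is the first violation.

5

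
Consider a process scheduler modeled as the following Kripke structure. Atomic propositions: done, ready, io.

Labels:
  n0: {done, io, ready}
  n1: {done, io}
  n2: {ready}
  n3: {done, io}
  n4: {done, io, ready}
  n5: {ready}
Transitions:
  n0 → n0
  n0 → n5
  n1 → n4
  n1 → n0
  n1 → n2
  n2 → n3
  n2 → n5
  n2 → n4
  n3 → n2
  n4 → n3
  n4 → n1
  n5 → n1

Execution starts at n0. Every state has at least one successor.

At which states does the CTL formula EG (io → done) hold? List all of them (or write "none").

{n0, n1, n2, n3, n4, n5}

States satisfying io → done: {n0, n1, n2, n3, n4, n5}.
States satisfying EG (io → done): {n0, n1, n2, n3, n4, n5}.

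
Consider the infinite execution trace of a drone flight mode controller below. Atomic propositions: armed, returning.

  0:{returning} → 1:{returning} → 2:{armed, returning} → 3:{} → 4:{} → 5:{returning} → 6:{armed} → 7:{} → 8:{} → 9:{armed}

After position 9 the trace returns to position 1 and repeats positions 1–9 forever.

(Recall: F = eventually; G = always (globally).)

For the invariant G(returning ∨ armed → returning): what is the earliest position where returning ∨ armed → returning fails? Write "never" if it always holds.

Check returning ∨ armed → returning at each position in order: 0 ✓, 1 ✓, 2 ✓, 3 ✓, 4 ✓, 5 ✓.
At position 6 the labels are {armed}, so returning ∨ armed → returning is false there. This is the first violation.

6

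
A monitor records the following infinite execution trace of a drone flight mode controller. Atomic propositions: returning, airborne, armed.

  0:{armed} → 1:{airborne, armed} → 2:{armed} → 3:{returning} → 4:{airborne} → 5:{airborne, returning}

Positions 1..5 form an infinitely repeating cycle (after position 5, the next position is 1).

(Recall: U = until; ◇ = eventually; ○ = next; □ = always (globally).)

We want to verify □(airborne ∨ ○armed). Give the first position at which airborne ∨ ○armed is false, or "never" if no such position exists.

2

Check airborne ∨ ○armed at each position in order: 0 ✓, 1 ✓.
At position 2 the labels are {armed} and the next position 3 has {returning}, so airborne ∨ ○armed is false there. This is the first violation.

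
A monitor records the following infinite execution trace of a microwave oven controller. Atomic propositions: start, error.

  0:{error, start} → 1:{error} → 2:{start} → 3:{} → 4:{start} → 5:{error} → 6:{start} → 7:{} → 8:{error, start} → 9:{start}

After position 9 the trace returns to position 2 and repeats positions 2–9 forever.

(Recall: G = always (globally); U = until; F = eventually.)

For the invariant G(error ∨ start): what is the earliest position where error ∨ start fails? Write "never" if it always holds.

3

Check error ∨ start at each position in order: 0 ✓, 1 ✓, 2 ✓.
At position 3 the labels are {}, so error ∨ start is false there. This is the first violation.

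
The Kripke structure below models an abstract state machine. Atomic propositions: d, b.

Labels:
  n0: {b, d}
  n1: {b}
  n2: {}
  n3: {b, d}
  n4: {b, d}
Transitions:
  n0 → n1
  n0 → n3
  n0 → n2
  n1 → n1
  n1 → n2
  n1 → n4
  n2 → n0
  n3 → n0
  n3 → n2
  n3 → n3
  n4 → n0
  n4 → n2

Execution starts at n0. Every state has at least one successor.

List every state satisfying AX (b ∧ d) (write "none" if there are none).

States satisfying b ∧ d: {n0, n3, n4}.
States satisfying AX (b ∧ d): {n2}.

{n2}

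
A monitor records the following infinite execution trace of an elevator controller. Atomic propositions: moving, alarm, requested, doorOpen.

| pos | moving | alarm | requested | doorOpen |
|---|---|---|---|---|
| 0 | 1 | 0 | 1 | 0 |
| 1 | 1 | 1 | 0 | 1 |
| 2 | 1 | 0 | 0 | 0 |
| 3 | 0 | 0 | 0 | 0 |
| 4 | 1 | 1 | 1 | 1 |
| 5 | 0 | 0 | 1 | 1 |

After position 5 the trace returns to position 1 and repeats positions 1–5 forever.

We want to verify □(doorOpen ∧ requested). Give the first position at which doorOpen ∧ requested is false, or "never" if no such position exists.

0

At position 0 the labels are {moving, requested}, so doorOpen ∧ requested is false there. This is the first violation.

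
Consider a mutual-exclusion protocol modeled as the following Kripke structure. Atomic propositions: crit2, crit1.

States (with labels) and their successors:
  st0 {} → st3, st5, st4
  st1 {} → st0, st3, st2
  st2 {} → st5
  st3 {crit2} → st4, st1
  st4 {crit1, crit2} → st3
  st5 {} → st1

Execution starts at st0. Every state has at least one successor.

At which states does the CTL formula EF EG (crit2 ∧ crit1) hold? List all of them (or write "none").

none

States satisfying EG (crit2 ∧ crit1): ∅.
States satisfying EF EG (crit2 ∧ crit1): ∅.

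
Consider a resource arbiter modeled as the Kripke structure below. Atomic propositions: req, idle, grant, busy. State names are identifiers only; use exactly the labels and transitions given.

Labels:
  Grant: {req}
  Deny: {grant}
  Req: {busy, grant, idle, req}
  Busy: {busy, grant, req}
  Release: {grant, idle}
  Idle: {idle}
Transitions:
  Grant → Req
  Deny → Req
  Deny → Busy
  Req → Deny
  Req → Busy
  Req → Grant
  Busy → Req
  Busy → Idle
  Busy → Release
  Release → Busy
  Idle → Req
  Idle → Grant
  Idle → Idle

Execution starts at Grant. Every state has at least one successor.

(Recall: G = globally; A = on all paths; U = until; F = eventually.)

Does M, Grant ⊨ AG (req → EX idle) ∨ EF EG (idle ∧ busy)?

States satisfying req → EX idle: {Grant, Deny, Busy, Release, Idle}.
States satisfying AG (req → EX idle): ∅.
States satisfying EG (idle ∧ busy): ∅.
States satisfying EF EG (idle ∧ busy): ∅.
States satisfying AG (req → EX idle) ∨ EF EG (idle ∧ busy): ∅.
Grant ∉ Sat(AG (req → EX idle) ∨ EF EG (idle ∧ busy)).

Violated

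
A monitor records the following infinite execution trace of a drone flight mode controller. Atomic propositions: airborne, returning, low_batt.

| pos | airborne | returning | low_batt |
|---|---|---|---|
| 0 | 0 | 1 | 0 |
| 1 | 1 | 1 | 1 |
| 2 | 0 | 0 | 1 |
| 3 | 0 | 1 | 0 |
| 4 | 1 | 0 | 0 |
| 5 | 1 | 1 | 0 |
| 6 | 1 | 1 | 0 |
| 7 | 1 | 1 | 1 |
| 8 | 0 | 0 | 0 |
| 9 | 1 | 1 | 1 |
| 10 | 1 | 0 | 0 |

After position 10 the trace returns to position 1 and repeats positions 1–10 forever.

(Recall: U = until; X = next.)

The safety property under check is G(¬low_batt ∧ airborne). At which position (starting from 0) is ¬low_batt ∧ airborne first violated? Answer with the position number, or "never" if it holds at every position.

0

At position 0 the labels are {returning}, so ¬low_batt ∧ airborne is false there. This is the first violation.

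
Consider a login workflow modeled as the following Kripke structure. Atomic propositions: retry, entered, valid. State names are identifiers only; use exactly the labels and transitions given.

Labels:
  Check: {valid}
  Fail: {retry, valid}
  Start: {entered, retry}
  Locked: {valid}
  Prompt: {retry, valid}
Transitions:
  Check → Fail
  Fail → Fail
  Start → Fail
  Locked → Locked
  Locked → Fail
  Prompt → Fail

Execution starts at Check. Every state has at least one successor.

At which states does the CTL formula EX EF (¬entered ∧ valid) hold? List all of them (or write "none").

States satisfying EF (¬entered ∧ valid): {Check, Fail, Start, Locked, Prompt}.
States satisfying EX EF (¬entered ∧ valid): {Check, Fail, Start, Locked, Prompt}.

{Check, Fail, Start, Locked, Prompt}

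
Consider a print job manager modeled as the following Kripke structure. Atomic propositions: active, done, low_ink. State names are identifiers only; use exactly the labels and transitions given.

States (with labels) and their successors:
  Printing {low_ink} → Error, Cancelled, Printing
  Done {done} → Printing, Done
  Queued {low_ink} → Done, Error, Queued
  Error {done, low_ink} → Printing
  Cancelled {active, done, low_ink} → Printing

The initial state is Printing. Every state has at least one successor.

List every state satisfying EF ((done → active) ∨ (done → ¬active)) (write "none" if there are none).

States satisfying (done → active) ∨ (done → ¬active): {Printing, Done, Queued, Error, Cancelled}.
States satisfying EF ((done → active) ∨ (done → ¬active)): {Printing, Done, Queued, Error, Cancelled}.

{Printing, Done, Queued, Error, Cancelled}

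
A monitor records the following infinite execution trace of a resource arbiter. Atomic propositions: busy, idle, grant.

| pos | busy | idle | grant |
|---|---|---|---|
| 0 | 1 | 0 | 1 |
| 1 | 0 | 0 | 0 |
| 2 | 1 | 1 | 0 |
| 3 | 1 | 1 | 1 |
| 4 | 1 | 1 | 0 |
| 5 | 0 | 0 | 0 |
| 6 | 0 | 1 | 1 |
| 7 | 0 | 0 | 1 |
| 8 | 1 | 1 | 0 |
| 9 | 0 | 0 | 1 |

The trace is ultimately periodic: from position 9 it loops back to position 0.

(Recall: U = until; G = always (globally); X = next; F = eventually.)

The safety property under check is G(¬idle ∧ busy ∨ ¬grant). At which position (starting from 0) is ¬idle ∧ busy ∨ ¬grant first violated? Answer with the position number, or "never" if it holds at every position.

Check ¬idle ∧ busy ∨ ¬grant at each position in order: 0 ✓, 1 ✓, 2 ✓.
At position 3 the labels are {busy, grant, idle}, so ¬idle ∧ busy ∨ ¬grant is false there. This is the first violation.

3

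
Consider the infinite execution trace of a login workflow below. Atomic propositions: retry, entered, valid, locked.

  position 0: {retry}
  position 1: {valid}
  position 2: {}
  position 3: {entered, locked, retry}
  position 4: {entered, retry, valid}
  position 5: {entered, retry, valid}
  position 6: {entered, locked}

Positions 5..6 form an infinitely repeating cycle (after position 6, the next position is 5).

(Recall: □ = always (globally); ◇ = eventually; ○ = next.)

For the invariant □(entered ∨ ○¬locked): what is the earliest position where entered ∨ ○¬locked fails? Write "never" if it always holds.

2

Check entered ∨ ○¬locked at each position in order: 0 ✓, 1 ✓.
At position 2 the labels are {} and the next position 3 has {entered, locked, retry}, so entered ∨ ○¬locked is false there. This is the first violation.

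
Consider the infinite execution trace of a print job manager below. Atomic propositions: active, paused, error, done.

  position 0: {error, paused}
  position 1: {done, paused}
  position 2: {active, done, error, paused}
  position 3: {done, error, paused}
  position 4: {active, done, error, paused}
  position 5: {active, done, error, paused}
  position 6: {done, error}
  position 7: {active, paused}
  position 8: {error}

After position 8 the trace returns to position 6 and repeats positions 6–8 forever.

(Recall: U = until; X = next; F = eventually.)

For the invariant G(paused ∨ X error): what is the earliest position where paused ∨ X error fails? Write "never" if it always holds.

6

Check paused ∨ X error at each position in order: 0 ✓, 1 ✓, 2 ✓, 3 ✓, 4 ✓, 5 ✓.
At position 6 the labels are {done, error} and the next position 7 has {active, paused}, so paused ∨ X error is false there. This is the first violation.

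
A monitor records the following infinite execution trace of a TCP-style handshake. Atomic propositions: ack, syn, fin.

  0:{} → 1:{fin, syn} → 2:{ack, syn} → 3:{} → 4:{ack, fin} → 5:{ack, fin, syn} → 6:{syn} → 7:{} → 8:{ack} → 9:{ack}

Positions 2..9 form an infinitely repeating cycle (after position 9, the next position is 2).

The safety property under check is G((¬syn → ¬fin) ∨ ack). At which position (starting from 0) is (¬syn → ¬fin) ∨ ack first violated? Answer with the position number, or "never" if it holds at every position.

never

(¬syn → ¬fin) ∨ ack holds at every position 0..9, and those are all the positions the trace ever visits, so the invariant G((¬syn → ¬fin) ∨ ack) is never violated.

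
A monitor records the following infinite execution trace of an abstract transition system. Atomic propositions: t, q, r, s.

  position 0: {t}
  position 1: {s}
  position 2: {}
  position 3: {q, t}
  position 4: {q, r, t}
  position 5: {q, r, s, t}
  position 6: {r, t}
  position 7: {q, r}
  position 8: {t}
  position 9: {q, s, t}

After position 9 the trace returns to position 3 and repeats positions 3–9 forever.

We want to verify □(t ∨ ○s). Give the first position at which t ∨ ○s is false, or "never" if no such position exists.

Check t ∨ ○s at each position in order: 0 ✓.
At position 1 the labels are {s} and the next position 2 has {}, so t ∨ ○s is false there. This is the first violation.

1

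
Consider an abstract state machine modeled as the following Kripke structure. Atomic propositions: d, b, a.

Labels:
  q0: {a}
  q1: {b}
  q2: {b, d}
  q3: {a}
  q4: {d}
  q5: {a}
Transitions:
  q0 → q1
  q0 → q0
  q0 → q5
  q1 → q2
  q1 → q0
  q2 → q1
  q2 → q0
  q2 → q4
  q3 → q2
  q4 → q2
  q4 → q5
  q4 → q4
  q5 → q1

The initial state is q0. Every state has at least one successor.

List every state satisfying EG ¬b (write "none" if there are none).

States satisfying ¬b: {q0, q3, q4, q5}.
States satisfying EG ¬b: {q0, q4}.

{q0, q4}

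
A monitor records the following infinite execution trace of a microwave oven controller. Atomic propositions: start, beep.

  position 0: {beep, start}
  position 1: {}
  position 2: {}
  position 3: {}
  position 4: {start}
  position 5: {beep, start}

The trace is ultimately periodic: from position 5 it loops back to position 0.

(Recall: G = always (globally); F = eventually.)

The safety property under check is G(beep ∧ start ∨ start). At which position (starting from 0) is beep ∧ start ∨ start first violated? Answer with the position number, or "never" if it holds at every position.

Check beep ∧ start ∨ start at each position in order: 0 ✓.
At position 1 the labels are {}, so beep ∧ start ∨ start is false there. This is the first violation.

1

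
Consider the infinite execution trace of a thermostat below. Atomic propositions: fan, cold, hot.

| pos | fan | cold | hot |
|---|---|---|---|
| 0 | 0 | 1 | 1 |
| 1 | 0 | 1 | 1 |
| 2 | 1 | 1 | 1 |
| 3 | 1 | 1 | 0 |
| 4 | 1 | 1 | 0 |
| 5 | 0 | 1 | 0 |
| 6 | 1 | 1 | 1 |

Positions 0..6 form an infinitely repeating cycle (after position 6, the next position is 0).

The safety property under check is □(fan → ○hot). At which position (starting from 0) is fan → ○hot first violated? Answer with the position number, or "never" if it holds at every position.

Check fan → ○hot at each position in order: 0 ✓, 1 ✓.
At position 2 the labels are {cold, fan, hot} and the next position 3 has {cold, fan}, so fan → ○hot is false there. This is the first violation.

2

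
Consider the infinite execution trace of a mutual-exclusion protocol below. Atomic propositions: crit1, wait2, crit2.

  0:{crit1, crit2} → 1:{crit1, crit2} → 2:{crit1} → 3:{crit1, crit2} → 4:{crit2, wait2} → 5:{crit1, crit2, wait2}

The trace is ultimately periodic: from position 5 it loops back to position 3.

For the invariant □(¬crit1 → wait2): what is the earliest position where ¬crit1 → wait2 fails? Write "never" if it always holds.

¬crit1 → wait2 holds at every position 0..5, and those are all the positions the trace ever visits, so the invariant □(¬crit1 → wait2) is never violated.

never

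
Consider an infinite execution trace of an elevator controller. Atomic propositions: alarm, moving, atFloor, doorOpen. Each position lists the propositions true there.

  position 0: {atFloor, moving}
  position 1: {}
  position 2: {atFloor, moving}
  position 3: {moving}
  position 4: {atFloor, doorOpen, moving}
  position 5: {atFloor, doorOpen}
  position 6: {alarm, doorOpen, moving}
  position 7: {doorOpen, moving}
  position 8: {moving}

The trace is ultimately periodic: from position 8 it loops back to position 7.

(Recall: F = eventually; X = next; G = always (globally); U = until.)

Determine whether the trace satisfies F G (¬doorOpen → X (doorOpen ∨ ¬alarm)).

Holds

G (¬doorOpen → X (doorOpen ∨ ¬alarm)) holds at position 0, which is reachable from 0, so F G (¬doorOpen → X (doorOpen ∨ ¬alarm)) holds.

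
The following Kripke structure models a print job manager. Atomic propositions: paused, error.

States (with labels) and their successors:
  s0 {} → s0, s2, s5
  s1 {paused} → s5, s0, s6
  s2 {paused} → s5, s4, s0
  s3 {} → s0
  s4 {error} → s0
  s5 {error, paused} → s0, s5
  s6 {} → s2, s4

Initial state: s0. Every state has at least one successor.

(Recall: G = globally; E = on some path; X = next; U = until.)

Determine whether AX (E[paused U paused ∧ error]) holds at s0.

No

States satisfying E[paused U paused ∧ error]: {s1, s2, s5}.
States satisfying AX (E[paused U paused ∧ error]): ∅.
s0 ∉ Sat(AX (E[paused U paused ∧ error])).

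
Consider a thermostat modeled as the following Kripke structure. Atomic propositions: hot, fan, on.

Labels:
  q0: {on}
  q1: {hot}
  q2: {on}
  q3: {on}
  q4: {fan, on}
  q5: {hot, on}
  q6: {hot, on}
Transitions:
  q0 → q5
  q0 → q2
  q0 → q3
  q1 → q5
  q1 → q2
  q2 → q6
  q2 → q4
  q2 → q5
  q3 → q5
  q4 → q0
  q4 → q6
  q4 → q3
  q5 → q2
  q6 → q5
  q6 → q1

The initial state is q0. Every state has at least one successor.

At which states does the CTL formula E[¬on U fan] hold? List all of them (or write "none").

States satisfying ¬on: {q1}.
States satisfying fan: {q4}.
States satisfying E[¬on U fan]: {q4}.

{q4}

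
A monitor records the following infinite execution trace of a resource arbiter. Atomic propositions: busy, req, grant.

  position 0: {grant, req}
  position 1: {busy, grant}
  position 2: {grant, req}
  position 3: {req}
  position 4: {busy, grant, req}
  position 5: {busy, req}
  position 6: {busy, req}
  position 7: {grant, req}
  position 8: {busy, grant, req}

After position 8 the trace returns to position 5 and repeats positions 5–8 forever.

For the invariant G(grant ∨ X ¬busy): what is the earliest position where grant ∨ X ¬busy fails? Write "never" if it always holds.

3

Check grant ∨ X ¬busy at each position in order: 0 ✓, 1 ✓, 2 ✓.
At position 3 the labels are {req} and the next position 4 has {busy, grant, req}, so grant ∨ X ¬busy is false there. This is the first violation.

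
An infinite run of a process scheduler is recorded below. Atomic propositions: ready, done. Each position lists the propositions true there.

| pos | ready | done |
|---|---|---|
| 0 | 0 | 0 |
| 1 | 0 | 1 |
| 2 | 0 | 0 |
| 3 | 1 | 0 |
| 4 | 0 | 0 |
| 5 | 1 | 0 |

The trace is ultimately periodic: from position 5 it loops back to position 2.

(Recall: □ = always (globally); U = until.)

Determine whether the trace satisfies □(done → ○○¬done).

done → ○○¬done holds at every position 0..5, and those are all positions ever visited, so □(done → ○○¬done) holds.
Positions where done holds: 1.
Check ○○¬done at each: 1→ok.

Satisfied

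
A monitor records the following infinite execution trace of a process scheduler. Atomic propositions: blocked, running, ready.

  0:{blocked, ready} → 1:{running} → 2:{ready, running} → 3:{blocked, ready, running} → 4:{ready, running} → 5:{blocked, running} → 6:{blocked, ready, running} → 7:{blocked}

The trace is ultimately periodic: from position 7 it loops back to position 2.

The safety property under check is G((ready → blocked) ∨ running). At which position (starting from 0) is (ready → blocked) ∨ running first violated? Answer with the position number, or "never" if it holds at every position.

(ready → blocked) ∨ running holds at every position 0..7, and those are all the positions the trace ever visits, so the invariant G((ready → blocked) ∨ running) is never violated.

never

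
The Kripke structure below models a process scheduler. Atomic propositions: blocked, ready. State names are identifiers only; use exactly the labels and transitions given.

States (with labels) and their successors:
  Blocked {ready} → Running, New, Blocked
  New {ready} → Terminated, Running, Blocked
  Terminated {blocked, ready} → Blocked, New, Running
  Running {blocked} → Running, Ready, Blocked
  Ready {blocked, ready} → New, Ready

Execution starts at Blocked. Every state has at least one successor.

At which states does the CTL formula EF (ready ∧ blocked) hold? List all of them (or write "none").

{Blocked, New, Terminated, Running, Ready}

States satisfying ready ∧ blocked: {Terminated, Ready}.
States satisfying EF (ready ∧ blocked): {Blocked, New, Terminated, Running, Ready}.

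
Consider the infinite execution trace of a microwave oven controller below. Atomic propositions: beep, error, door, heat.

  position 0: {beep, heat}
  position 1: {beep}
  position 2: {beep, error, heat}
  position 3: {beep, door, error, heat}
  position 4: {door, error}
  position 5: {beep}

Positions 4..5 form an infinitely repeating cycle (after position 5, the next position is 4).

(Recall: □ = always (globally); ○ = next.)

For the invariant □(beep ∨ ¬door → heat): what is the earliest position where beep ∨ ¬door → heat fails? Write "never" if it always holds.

1

Check beep ∨ ¬door → heat at each position in order: 0 ✓.
At position 1 the labels are {beep}, so beep ∨ ¬door → heat is false there. This is the first violation.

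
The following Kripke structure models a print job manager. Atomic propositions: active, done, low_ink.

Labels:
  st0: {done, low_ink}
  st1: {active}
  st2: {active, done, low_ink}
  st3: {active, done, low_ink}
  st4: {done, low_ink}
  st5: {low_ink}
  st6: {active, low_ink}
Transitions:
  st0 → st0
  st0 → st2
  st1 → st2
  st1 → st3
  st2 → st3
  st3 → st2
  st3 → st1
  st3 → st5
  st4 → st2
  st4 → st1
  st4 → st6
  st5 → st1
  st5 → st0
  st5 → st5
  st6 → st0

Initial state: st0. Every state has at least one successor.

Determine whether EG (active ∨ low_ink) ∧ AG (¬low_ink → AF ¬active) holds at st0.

Violated

States satisfying active ∨ low_ink: {st0, st1, st2, st3, st4, st5, st6}.
States satisfying EG (active ∨ low_ink): {st0, st1, st2, st3, st4, st5, st6}.
States satisfying ¬low_ink → AF ¬active: {st0, st2, st3, st4, st5, st6}.
States satisfying AG (¬low_ink → AF ¬active): ∅.
States satisfying EG (active ∨ low_ink) ∧ AG (¬low_ink → AF ¬active): ∅.
st0 ∉ Sat(EG (active ∨ low_ink) ∧ AG (¬low_ink → AF ¬active)).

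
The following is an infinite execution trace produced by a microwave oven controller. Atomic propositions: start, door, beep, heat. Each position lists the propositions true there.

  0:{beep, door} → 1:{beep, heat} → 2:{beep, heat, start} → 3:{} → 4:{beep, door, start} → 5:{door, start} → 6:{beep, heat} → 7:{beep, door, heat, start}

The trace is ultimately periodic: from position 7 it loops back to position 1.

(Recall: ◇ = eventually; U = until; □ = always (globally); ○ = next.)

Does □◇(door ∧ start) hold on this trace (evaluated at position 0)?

◇(door ∧ start) holds at every position 0..7, and those are all positions ever visited, so □◇(door ∧ start) holds.

Yes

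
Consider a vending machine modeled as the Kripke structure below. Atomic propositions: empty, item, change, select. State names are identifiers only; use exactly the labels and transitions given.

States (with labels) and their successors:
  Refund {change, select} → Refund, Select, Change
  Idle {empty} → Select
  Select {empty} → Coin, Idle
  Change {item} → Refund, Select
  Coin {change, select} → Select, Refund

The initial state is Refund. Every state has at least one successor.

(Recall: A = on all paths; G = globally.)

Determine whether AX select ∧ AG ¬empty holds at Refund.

States satisfying select: {Refund, Coin}.
States satisfying AX select: ∅.
States satisfying ¬empty: {Refund, Change, Coin}.
States satisfying AG ¬empty: ∅.
States satisfying AX select ∧ AG ¬empty: ∅.
Refund ∉ Sat(AX select ∧ AG ¬empty).

Does not hold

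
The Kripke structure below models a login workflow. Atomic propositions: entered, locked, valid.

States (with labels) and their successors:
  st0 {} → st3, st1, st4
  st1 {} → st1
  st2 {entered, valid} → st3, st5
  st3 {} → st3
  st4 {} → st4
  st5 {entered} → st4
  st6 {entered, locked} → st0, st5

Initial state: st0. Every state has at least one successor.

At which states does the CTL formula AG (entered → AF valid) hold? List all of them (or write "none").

States satisfying entered → AF valid: {st0, st1, st2, st3, st4}.
States satisfying AG (entered → AF valid): {st0, st1, st3, st4}.

{st0, st1, st3, st4}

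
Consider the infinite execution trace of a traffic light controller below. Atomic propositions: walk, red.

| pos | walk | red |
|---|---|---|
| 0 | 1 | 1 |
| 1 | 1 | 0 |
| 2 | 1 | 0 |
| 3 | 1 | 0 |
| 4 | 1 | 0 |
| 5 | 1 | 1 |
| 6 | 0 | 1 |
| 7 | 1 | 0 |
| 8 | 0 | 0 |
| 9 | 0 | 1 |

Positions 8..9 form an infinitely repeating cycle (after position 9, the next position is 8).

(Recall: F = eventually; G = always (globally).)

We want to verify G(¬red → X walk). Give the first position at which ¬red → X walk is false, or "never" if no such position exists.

Check ¬red → X walk at each position in order: 0 ✓, 1 ✓, 2 ✓, 3 ✓, 4 ✓, 5 ✓, 6 ✓.
At position 7 the labels are {walk} and the next position 8 has {}, so ¬red → X walk is false there. This is the first violation.

7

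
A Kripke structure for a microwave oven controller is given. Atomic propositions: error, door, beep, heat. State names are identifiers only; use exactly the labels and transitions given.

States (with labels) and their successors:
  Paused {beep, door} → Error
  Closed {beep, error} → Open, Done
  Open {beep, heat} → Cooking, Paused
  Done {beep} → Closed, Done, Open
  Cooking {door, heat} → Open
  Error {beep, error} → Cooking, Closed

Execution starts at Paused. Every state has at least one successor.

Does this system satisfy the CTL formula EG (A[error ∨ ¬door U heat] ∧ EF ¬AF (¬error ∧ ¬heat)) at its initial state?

Does not hold

States satisfying A[error ∨ ¬door U heat] ∧ EF ¬AF (¬error ∧ ¬heat): {Open, Cooking}.
States satisfying EG (A[error ∨ ¬door U heat] ∧ EF ¬AF (¬error ∧ ¬heat)): {Open, Cooking}.
No suitable path/successor from Paused witnesses the formula.
Paused ∉ Sat(EG (A[error ∨ ¬door U heat] ∧ EF ¬AF (¬error ∧ ¬heat))).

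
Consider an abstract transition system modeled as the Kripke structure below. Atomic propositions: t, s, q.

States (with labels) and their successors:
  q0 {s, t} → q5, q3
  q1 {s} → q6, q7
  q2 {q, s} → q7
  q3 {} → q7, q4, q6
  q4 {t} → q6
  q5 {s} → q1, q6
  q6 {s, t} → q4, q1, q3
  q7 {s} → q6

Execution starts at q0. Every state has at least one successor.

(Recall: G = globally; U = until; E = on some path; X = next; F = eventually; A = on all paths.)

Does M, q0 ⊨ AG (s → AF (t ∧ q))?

States satisfying s → AF (t ∧ q): {q3, q4}.
States satisfying AG (s → AF (t ∧ q)): ∅.
q0 is reachable from q0 and violates s → AF (t ∧ q), so AG fails at q0.
q0 ∉ Sat(AG (s → AF (t ∧ q))).

Violated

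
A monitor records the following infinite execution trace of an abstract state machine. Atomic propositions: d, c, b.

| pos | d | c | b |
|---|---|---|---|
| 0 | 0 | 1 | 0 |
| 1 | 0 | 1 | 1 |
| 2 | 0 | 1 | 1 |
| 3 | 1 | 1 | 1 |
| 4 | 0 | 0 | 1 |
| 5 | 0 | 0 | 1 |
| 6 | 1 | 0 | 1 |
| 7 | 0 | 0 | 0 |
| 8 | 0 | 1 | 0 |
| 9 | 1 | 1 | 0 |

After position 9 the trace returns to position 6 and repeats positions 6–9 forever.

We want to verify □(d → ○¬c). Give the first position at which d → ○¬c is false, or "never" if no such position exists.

never

d → ○¬c holds at every position 0..9, and those are all the positions the trace ever visits, so the invariant □(d → ○¬c) is never violated.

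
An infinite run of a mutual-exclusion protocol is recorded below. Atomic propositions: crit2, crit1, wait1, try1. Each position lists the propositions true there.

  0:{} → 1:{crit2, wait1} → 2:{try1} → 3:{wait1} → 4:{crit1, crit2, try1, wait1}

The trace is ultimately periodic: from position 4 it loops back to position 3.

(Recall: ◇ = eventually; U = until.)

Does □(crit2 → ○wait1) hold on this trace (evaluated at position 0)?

Violated

crit2 → ○wait1 must hold at every position from 0 onward. It fails at position 1, so □(crit2 → ○wait1) is false.
Positions where crit2 holds: 1, 4.
Check ○wait1 at each: 1→fails, 4→ok.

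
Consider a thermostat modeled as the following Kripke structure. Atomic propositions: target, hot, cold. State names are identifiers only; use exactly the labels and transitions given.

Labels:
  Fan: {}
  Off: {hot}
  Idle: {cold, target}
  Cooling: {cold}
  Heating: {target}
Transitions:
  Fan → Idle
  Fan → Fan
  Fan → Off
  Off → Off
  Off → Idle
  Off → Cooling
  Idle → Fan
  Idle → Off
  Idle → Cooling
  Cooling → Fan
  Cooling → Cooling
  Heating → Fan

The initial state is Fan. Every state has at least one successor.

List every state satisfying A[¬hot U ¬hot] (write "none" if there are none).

{Fan, Idle, Cooling, Heating}

States satisfying ¬hot: {Fan, Idle, Cooling, Heating}.
States satisfying A[¬hot U ¬hot]: {Fan, Idle, Cooling, Heating}.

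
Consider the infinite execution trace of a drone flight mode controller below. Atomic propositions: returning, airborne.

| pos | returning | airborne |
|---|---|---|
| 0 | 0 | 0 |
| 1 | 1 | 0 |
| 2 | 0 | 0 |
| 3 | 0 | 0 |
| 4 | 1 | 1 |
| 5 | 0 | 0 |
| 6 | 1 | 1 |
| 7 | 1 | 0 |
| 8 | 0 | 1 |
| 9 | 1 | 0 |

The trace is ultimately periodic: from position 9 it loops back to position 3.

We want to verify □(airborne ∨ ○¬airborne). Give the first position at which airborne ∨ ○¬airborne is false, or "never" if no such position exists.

3

Check airborne ∨ ○¬airborne at each position in order: 0 ✓, 1 ✓, 2 ✓.
At position 3 the labels are {} and the next position 4 has {airborne, returning}, so airborne ∨ ○¬airborne is false there. This is the first violation.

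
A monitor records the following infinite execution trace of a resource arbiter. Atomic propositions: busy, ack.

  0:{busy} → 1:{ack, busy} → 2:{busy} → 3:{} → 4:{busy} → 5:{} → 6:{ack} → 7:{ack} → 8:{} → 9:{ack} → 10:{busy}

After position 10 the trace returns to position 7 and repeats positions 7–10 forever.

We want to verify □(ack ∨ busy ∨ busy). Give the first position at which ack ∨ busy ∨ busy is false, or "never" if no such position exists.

3

Check ack ∨ busy ∨ busy at each position in order: 0 ✓, 1 ✓, 2 ✓.
At position 3 the labels are {}, so ack ∨ busy ∨ busy is false there. This is the first violation.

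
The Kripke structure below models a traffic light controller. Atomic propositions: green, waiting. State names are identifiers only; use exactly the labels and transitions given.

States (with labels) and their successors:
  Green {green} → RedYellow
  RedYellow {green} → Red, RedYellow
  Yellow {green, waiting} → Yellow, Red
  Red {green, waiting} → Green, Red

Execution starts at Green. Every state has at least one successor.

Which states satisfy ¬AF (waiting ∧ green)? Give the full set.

{Green, RedYellow}

States satisfying waiting ∧ green: {Yellow, Red}.
States satisfying AF (waiting ∧ green): {Yellow, Red}.
States satisfying ¬AF (waiting ∧ green): {Green, RedYellow}.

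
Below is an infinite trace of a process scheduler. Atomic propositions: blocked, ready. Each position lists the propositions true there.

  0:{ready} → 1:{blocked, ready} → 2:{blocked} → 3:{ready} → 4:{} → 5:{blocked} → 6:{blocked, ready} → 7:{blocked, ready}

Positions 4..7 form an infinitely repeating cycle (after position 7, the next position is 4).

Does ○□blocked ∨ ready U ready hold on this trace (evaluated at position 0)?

Holds

The position after 0 is 1; □blocked is false there.
Walking from position 0: ready first holds at position 0, and ready holds at every earlier position along the way, so ready U ready holds.
At position 0: ○□blocked is false; ready U ready is true; so ○□blocked ∨ ready U ready is true.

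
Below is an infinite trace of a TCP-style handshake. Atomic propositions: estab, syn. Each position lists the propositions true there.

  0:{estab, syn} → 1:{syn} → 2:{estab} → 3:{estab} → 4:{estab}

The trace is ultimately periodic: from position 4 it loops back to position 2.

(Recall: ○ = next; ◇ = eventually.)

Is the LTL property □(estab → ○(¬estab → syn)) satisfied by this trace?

estab → ○(¬estab → syn) holds at every position 0..4, and those are all positions ever visited, so □(estab → ○(¬estab → syn)) holds.
Positions where estab holds: 0, 2, 3, 4.
Check ○(¬estab → syn) at each: 0→ok, 2→ok, 3→ok, 4→ok.

Satisfied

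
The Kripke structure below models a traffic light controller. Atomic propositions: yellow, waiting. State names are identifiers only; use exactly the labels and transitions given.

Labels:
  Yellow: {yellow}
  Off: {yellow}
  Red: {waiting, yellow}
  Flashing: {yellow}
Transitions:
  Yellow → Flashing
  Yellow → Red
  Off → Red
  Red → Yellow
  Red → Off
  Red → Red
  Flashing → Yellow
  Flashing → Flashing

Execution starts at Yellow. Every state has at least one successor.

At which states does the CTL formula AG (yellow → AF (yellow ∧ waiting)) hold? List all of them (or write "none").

States satisfying yellow → AF (yellow ∧ waiting): {Off, Red}.
States satisfying AG (yellow → AF (yellow ∧ waiting)): ∅.

none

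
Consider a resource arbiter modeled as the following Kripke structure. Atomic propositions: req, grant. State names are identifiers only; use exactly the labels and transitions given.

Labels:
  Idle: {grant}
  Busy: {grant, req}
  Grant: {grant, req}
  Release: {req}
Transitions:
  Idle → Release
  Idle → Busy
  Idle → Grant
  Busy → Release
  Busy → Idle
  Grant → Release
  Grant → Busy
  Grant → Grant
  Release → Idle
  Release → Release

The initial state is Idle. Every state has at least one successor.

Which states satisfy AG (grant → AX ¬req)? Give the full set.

none

States satisfying grant → AX ¬req: {Release}.
States satisfying AG (grant → AX ¬req): ∅.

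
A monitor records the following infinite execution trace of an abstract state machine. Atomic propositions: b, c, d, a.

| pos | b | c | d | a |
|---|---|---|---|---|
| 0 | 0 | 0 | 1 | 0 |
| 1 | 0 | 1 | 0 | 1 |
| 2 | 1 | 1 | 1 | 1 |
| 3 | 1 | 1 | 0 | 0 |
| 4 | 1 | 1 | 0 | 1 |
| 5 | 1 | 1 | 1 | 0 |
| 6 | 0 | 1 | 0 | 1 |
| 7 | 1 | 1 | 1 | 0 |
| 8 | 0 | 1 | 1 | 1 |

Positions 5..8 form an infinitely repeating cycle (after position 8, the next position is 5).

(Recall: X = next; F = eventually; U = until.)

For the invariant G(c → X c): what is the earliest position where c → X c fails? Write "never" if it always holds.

never

c → X c holds at every position 0..8, and those are all the positions the trace ever visits, so the invariant G(c → X c) is never violated.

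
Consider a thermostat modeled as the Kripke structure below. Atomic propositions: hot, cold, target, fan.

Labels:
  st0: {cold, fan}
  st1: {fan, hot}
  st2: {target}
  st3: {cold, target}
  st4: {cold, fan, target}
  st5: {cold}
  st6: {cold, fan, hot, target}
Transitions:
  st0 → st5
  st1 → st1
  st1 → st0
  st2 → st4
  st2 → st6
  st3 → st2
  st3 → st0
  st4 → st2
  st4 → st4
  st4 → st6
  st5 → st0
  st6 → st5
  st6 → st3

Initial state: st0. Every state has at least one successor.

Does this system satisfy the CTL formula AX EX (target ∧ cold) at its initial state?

States satisfying EX (target ∧ cold): {st2, st4, st6}.
States satisfying AX EX (target ∧ cold): {st2, st4}.
st0 ∉ Sat(AX EX (target ∧ cold)).

Does not hold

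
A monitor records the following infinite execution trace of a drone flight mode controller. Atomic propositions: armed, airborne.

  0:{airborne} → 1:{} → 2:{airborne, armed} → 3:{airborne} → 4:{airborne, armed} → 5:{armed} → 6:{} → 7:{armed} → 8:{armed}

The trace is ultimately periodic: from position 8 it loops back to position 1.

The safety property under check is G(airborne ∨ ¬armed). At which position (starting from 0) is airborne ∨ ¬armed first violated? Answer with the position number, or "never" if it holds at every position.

Check airborne ∨ ¬armed at each position in order: 0 ✓, 1 ✓, 2 ✓, 3 ✓, 4 ✓.
At position 5 the labels are {armed}, so airborne ∨ ¬armed is false there. This is the first violation.

5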